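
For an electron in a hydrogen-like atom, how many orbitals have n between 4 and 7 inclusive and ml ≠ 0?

104

Treat each shell separately and count matching orbitals:
n=4 → 12; n=5 → 20; n=6 → 30; n=7 → 42.
Total orbitals: 12 + 20 + 30 + 42 = 104.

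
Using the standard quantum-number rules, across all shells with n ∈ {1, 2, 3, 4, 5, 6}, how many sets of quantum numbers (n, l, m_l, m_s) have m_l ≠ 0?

140

Work shell by shell — for each n, count the (l, m_l) pairs that satisfy m_l ≠ 0:
n=2 → 2; n=3 → 6; n=4 → 12; n=5 → 20; n=6 → 30.
Orbitals: 2 + 6 + 12 + 20 + 30 = 70. Including both spin states (m_s = ±1/2) gives 2 × 70 = 140 states.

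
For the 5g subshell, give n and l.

The leading integer gives n = 5; the letter 'g' means l = 4.

n = 5, l = 4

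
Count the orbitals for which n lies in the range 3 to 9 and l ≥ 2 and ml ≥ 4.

Treat each shell separately and count matching orbitals:
n=5 → 1; n=6 → 3; n=7 → 6; n=8 → 10; n=9 → 15.
Total orbitals: 1 + 3 + 6 + 10 + 15 = 35.

35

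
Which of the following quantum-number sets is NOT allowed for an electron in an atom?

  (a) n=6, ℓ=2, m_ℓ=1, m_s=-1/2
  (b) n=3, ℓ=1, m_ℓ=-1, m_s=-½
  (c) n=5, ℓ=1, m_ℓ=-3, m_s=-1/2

(c) has |m_ℓ| = 3 > ℓ = 1, violating −ℓ ≤ m_ℓ ≤ ℓ.
The remaining sets (a), (b) satisfy all four rules.

(c)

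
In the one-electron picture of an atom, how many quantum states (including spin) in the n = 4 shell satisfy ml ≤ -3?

2

The n = 4 shell has l = 0 through 3; check each.
Per l-value: l=3 → 1.
Orbitals: 1. Each orbital carries two spin states, so 1 × 2 = 2 states.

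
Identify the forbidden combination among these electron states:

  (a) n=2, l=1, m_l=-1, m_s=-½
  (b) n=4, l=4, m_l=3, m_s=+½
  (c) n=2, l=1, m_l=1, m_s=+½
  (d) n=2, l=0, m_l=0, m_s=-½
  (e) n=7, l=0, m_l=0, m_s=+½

(b)

(b) has l = 4 ≥ n = 4, violating 0 ≤ l ≤ n−1.
The remaining sets (a), (c), (d), (e) satisfy all four rules.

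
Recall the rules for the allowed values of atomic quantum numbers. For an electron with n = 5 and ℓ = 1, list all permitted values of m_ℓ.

m_ℓ takes every integer from −ℓ to +ℓ. With ℓ = 1 that gives the 3 values -1, 0, 1.

-1, 0, 1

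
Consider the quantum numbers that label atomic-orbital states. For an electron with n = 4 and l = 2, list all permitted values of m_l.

-2, -1, 0, 1, 2

m_l takes every integer from −l to +l. With l = 2 that gives the 5 values -2, -1, 0, 1, 2.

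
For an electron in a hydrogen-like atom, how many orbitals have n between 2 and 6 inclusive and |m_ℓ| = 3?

12

Count contributing orbitals for each principal shell:
n=4 → 2; n=5 → 4; n=6 → 6.
Total orbitals: 2 + 4 + 6 = 12.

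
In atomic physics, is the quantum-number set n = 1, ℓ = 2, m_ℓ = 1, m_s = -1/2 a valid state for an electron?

No

The orbital quantum number must satisfy 0 ≤ ℓ ≤ n−1. With n = 1 the allowed ℓ values are 0, so ℓ = 2 is out of range.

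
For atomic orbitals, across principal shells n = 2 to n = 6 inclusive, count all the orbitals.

90

Shell n has n² orbitals: 2²=4 + 3²=9 + 4²=16 + 5²=25 + 6²=36 = 90 orbitals.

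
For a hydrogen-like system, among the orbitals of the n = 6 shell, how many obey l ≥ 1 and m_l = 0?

5

With n = 6 the allowed l are 0, 1, …, 5.
Orbitals with l ≥ 1 and m_l = 0, by l: l=1 → 1; l=2 → 1; l=3 → 1; l=4 → 1; l=5 → 1.
Total orbitals: 1 + 1 + 1 + 1 + 1 = 5.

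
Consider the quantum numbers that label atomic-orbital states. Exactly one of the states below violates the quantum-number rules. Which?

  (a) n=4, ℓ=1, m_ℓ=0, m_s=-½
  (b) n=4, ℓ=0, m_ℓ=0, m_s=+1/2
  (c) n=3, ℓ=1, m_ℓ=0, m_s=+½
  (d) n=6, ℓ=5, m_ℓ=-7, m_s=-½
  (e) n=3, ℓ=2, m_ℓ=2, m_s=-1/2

(d) has |m_ℓ| = 7 > ℓ = 5, violating −ℓ ≤ m_ℓ ≤ ℓ.
The remaining sets (a), (b), (c), (e) satisfy all four rules.

(d)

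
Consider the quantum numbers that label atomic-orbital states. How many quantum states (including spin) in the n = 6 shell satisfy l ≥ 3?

54

Go through l = 0, …, 5 (the values permitted for n = 6).
Orbitals with l ≥ 3, by l: l=3 → 7; l=4 → 9; l=5 → 11.
Orbitals: 7 + 9 + 11 = 27. Each orbital carries two spin states, so 27 × 2 = 54 states.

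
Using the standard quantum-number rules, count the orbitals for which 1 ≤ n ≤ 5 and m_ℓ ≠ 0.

For each n in the range, tally the orbitals obeying m_ℓ ≠ 0:
n=2 → 2; n=3 → 6; n=4 → 12; n=5 → 20.
Total orbitals: 2 + 6 + 12 + 20 = 40.

40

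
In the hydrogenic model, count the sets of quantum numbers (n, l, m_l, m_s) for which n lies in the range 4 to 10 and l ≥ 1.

Treat each shell separately and count matching orbitals:
n=4 → 15; n=5 → 24; n=6 → 35; n=7 → 48; n=8 → 63; n=9 → 80; n=10 → 99.
Orbitals: 15 + 24 + 35 + 48 + 63 + 80 + 99 = 364. Including both spin states (m_s = ±1/2) gives 2 × 364 = 728 states.

728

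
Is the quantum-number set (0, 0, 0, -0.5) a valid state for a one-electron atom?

Invalid

The principal quantum number must be a positive integer (n ≥ 1), but here n = 0.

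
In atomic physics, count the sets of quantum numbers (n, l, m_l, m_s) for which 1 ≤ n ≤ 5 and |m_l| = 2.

24

Count contributing orbitals for each principal shell:
n=3 → 2; n=4 → 4; n=5 → 6.
Orbitals: 2 + 4 + 6 = 12. Including both spin states (m_s = ±1/2) gives 2 × 12 = 24 states.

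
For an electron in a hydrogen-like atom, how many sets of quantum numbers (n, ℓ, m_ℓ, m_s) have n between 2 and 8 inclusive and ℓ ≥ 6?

Count contributing orbitals for each principal shell:
n=7 → 13; n=8 → 28.
Orbitals: 13 + 28 = 41. Including both spin states (m_s = ±1/2) gives 2 × 41 = 82 states.

82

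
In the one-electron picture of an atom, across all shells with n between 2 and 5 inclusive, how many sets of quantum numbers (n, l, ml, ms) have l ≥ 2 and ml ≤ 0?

Per-shell orbital counts meeting the constraint:
n=3 → 3; n=4 → 7; n=5 → 12.
Orbitals: 3 + 7 + 12 = 22. Including both spin states (ms = ±1/2) gives 2 × 22 = 44 states.

44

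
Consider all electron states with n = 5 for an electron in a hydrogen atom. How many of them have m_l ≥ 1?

20

With n = 5 the allowed l are 0, 1, …, 4.
The (l, m_l) pairs meeting m_l ≥ 1 give: l=1 → 1; l=2 → 2; l=3 → 3; l=4 → 4.
Orbitals: 1 + 2 + 3 + 4 = 10. Each orbital carries two spin states, so 10 × 2 = 20 states.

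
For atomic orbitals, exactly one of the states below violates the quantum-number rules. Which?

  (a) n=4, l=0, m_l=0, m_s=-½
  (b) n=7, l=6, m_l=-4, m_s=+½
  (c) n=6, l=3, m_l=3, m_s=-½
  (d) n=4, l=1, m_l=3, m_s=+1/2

(d) has |m_l| = 3 > l = 1, violating −l ≤ m_l ≤ l.
The remaining sets (a), (b), (c) satisfy all four rules.

(d)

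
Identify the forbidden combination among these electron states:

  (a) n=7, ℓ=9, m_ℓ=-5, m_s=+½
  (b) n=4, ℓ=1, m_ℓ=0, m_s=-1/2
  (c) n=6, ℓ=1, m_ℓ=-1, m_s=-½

(a)

(a) has ℓ = 9 ≥ n = 7, violating 0 ≤ ℓ ≤ n−1.
The remaining sets (b), (c) satisfy all four rules.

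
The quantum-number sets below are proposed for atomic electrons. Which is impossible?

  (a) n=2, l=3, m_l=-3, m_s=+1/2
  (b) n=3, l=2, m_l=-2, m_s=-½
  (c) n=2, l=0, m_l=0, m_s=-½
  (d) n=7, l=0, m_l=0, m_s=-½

(a)

(a) has l = 3 ≥ n = 2, violating 0 ≤ l ≤ n−1.
The remaining sets (b), (c), (d) satisfy all four rules.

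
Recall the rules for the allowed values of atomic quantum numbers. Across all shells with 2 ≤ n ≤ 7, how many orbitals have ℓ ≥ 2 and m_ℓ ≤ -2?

Work shell by shell — for each n, count the (ℓ, m_ℓ) pairs that satisfy ℓ ≥ 2 and m_ℓ ≤ -2:
n=3 → 1; n=4 → 3; n=5 → 6; n=6 → 10; n=7 → 15.
Total orbitals: 1 + 3 + 6 + 10 + 15 = 35.

35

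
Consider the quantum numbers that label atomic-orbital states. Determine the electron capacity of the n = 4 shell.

32

A shell holds 2n² electrons: 2 × 4² = 2 × 16 = 32.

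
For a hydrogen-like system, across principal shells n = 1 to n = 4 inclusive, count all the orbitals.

30

Shell n has n² orbitals: 1²=1 + 2²=4 + 3²=9 + 4²=16 = 30 orbitals.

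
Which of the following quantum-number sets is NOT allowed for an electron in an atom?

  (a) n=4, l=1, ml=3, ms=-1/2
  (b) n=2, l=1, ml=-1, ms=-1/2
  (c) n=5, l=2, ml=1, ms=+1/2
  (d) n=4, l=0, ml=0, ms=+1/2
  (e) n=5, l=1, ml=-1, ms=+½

(a) has |ml| = 3 > l = 1, violating −l ≤ ml ≤ l.
The remaining sets (b), (c), (d), (e) satisfy all four rules.

(a)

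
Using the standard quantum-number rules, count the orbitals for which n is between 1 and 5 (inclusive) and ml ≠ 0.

40

Work shell by shell — for each n, count the (l, ml) pairs that satisfy ml ≠ 0:
n=2 → 2; n=3 → 6; n=4 → 12; n=5 → 20.
Total orbitals: 2 + 6 + 12 + 20 = 40.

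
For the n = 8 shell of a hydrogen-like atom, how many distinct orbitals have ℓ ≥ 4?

48

For n = 8, ℓ ranges over 0 … 7.
Orbitals with ℓ ≥ 4, by ℓ: ℓ=4 → 9; ℓ=5 → 11; ℓ=6 → 13; ℓ=7 → 15.
Total orbitals: 9 + 11 + 13 + 15 = 48.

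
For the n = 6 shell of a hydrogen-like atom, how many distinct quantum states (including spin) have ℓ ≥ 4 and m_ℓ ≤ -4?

6

With n = 6 the allowed ℓ are 0, 1, …, 5.
Per ℓ-value: ℓ=4 → 1; ℓ=5 → 2.
Orbitals: 1 + 2 = 3. Each orbital carries two spin states, so 3 × 2 = 6 states.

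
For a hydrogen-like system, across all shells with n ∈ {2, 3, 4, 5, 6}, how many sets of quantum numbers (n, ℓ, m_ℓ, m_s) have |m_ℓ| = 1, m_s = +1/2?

Per-shell orbital counts meeting the constraint:
n=2 → 2; n=3 → 4; n=4 → 6; n=5 → 8; n=6 → 10.
Orbitals: 2 + 4 + 6 + 8 + 10 = 30. With m_s fixed to +1/2 there is one state per orbital, so 30 states.

30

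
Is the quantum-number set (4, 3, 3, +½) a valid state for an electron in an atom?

n = 4 is a positive integer. l = 3 satisfies 0 ≤ l ≤ n−1 = 3. m_l = 3 lies in the range −l … +l (here −3 … 3). m_s = +1/2 is one of ±1/2.
All four constraints are satisfied.

Allowed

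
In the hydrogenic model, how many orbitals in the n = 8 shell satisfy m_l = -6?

2

Go through l = 0, …, 7 (the values permitted for n = 8).
Orbitals with m_l = -6, by l: l=6 → 1; l=7 → 1.
Total orbitals: 1 + 1 = 2.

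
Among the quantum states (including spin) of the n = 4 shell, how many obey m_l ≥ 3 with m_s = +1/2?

1

The n = 4 shell has l = 0 through 3; check each.
The (l, m_l) pairs meeting m_l ≥ 3 give: l=3 → 1.
Orbitals: 1. With m_s fixed to a single value there is one state per orbital, giving 1 state.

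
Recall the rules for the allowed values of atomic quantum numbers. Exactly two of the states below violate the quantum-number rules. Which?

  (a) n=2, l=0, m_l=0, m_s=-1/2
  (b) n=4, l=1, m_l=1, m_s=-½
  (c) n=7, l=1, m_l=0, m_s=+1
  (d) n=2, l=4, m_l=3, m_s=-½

(c) has m_s = +1, but an electron's spin must be ±1/2.
(d) has l = 4 ≥ n = 2, violating 0 ≤ l ≤ n−1.
The remaining sets (a), (b) satisfy all four rules.

(c) and (d)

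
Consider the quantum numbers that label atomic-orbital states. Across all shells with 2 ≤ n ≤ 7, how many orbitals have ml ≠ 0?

112

Count contributing orbitals for each principal shell:
n=2 → 2; n=3 → 6; n=4 → 12; n=5 → 20; n=6 → 30; n=7 → 42.
Total orbitals: 2 + 6 + 12 + 20 + 30 + 42 = 112.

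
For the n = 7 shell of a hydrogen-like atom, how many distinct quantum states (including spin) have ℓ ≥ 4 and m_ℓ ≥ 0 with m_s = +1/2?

18

The n = 7 shell has ℓ = 0 through 6; check each.
Contributions: ℓ=4 → 5; ℓ=5 → 6; ℓ=6 → 7.
Orbitals: 5 + 6 + 7 = 18. With m_s fixed to a single value there is one state per orbital, giving 18 states.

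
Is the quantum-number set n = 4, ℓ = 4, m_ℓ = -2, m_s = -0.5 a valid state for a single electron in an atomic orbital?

The orbital quantum number must satisfy 0 ≤ ℓ ≤ n−1. With n = 4 the allowed ℓ values are 0, 1, 2, 3, so ℓ = 4 is out of range.

Not allowed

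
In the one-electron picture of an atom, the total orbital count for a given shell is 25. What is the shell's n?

n² = 25 ⇒ n = 5.

n = 5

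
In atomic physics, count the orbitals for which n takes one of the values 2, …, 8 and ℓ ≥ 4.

For each n in the range, tally the orbitals obeying ℓ ≥ 4:
n=5 → 9; n=6 → 20; n=7 → 33; n=8 → 48.
Total orbitals: 9 + 20 + 33 + 48 = 110.

110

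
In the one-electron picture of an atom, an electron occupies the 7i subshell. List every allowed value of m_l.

-6, -5, -4, -3, -2, -1, 0, 1, 2, 3, 4, 5, 6

The 7i subshell has l = 6, and m_l takes every integer from −l to +l. With l = 6 that gives the 13 values -6, -5, -4, -3, -2, -1, 0, 1, 2, 3, 4, 5, 6.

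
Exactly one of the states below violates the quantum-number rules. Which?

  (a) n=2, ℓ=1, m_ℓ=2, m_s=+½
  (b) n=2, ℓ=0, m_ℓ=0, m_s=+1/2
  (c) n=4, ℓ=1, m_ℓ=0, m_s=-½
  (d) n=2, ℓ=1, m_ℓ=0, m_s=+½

(a)

(a) has |m_ℓ| = 2 > ℓ = 1, violating −ℓ ≤ m_ℓ ≤ ℓ.
The remaining sets (b), (c), (d) satisfy all four rules.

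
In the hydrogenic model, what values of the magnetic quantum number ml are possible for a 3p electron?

The 3p subshell has l = 1, and ml takes every integer from −l to +l. With l = 1 that gives the 3 values -1, 0, 1.

-1, 0, 1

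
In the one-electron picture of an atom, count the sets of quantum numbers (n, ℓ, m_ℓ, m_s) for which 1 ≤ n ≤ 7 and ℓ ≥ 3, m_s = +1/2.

90

For each n in the range, tally the orbitals obeying ℓ ≥ 3:
n=4 → 7; n=5 → 16; n=6 → 27; n=7 → 40.
Orbitals: 7 + 16 + 27 + 40 = 90. With m_s fixed to +1/2 there is one state per orbital, so 90 states.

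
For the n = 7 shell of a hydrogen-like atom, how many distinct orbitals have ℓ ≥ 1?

48

For n = 7, ℓ ranges over 0 … 6.
Orbitals with ℓ ≥ 1, by ℓ: ℓ=1 → 3; ℓ=2 → 5; ℓ=3 → 7; ℓ=4 → 9; ℓ=5 → 11; ℓ=6 → 13.
Total orbitals: 3 + 5 + 7 + 9 + 11 + 13 = 48.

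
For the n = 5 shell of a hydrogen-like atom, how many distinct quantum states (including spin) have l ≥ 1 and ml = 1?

8

For n = 5, l ranges over 0 … 4.
Per l-value: l=1 → 1; l=2 → 1; l=3 → 1; l=4 → 1.
Orbitals: 1 + 1 + 1 + 1 = 4. Each orbital carries two spin states, so 4 × 2 = 8 states.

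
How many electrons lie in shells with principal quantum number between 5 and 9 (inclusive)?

510

Shell n has n² orbitals: 5²=25 + 6²=36 + 7²=49 + 8²=64 + 9²=81 = 255 orbitals.
Two spin states per orbital: 2 × 255 = 510 electrons.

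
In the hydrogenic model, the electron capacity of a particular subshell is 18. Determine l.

l = 4

2(2l+1) = 18 ⇒ 2l+1 = 9 ⇒ l = 4.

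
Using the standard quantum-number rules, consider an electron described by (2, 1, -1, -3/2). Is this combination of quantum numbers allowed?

Invalid

The spin quantum number for an electron can only be ms = +1/2 or −1/2; ms = -3/2 is not one of those.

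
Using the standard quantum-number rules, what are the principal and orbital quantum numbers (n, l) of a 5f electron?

n = 5, l = 3

The leading integer gives n = 5; the letter 'f' means l = 3.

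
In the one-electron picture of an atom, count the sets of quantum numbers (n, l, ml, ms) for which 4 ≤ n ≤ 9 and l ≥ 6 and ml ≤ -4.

44

Treat each shell separately and count matching orbitals:
n=7 → 3; n=8 → 7; n=9 → 12.
Orbitals: 3 + 7 + 12 = 22. Including both spin states (ms = ±1/2) gives 2 × 22 = 44 states.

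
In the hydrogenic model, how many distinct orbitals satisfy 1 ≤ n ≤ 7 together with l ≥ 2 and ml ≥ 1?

50

Count contributing orbitals for each principal shell:
n=3 → 2; n=4 → 5; n=5 → 9; n=6 → 14; n=7 → 20.
Total orbitals: 2 + 5 + 9 + 14 + 20 = 50.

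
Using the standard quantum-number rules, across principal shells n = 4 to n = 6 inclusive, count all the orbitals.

77

Shell n has n² orbitals: 4²=16 + 5²=25 + 6²=36 = 77 orbitals.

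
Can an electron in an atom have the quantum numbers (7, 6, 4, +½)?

Yes

n = 7 is a positive integer. l = 6 satisfies 0 ≤ l ≤ n−1 = 6. ml = 4 lies in the range −l … +l (here −6 … 6). ms = +1/2 is one of ±1/2.
All four constraints are satisfied.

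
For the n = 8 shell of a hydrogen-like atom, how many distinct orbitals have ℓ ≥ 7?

The n = 8 shell has ℓ = 0 through 7; check each.
Contributions: ℓ=7 → 15.
Total orbitals: 15.

15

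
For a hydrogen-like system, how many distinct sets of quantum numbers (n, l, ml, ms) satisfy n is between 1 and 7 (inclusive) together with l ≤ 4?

For each n in the range, tally the orbitals obeying l ≤ 4:
n=1 → 1; n=2 → 4; n=3 → 9; n=4 → 16; n=5 → 25; n=6 → 25; n=7 → 25.
Orbitals: 1 + 4 + 9 + 16 + 25 + 25 + 25 = 105. Including both spin states (ms = ±1/2) gives 2 × 105 = 210 states.

210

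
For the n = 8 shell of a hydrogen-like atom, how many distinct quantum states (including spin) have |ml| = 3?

With n = 8 the allowed l are 0, 1, …, 7.
Orbitals with |ml| = 3, by l: l=3 → 2; l=4 → 2; l=5 → 2; l=6 → 2; l=7 → 2.
Orbitals: 2 + 2 + 2 + 2 + 2 = 10. Each orbital carries two spin states, so 10 × 2 = 20 states.

20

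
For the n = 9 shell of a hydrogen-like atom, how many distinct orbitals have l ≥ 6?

45

With n = 9 the allowed l are 0, 1, …, 8.
Contributions: l=6 → 13; l=7 → 15; l=8 → 17.
Total orbitals: 13 + 15 + 17 = 45.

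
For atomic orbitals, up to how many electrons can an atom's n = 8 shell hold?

128

A shell holds 2n² electrons: 2 × 8² = 2 × 64 = 128.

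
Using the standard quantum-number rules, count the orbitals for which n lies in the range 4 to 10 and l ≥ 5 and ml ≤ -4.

Count contributing orbitals for each principal shell:
n=6 → 2; n=7 → 5; n=8 → 9; n=9 → 14; n=10 → 20.
Total orbitals: 2 + 5 + 9 + 14 + 20 = 50.

50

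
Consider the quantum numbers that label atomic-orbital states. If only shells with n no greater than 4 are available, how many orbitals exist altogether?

Total orbitals = 1² + 2² + 3² + 4² = 30.

30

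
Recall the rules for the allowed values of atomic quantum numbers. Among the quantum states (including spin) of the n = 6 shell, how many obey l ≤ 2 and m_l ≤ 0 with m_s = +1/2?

The n = 6 shell has l = 0 through 5; check each.
The (l, m_l) pairs meeting l ≤ 2 and m_l ≤ 0 give: l=0 → 1; l=1 → 2; l=2 → 3.
Orbitals: 1 + 2 + 3 = 6. With m_s fixed to a single value there is one state per orbital, giving 6 states.

6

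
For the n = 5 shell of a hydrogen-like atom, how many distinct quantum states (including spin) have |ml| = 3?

8

The (l, ml) pairs meeting |ml| = 3 give: l=3 → 2; l=4 → 2.
Orbitals: 2 + 2 = 4. Each orbital carries two spin states, so 4 × 2 = 8 states.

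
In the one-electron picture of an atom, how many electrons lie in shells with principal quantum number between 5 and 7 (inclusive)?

Shell n has n² orbitals: 5²=25 + 6²=36 + 7²=49 = 110 orbitals.
Two spin states per orbital: 2 × 110 = 220 electrons.

220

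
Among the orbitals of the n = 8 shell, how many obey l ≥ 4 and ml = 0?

4

For n = 8, l ranges over 0 … 7.
The (l, ml) pairs meeting l ≥ 4 and ml = 0 give: l=4 → 1; l=5 → 1; l=6 → 1; l=7 → 1.
Total orbitals: 1 + 1 + 1 + 1 = 4.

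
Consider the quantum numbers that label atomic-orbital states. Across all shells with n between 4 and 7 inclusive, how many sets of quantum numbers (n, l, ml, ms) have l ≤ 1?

Go shell by shell, enumerating (l, ml) with l ≤ 1:
n=4 → 4; n=5 → 4; n=6 → 4; n=7 → 4.
Orbitals: 4 + 4 + 4 + 4 = 16. Including both spin states (ms = ±1/2) gives 2 × 16 = 32 states.

32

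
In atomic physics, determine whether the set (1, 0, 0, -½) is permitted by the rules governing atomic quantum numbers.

Allowed

n = 1 is a positive integer. l = 0 satisfies 0 ≤ l ≤ n−1 = 0. ml = 0 lies in the range −l … +l (here 0). ms = -1/2 is one of ±1/2.
All four constraints are satisfied.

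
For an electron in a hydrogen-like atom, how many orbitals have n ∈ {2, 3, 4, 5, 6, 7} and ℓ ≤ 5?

126

Work shell by shell — for each n, count the (ℓ, m_ℓ) pairs that satisfy ℓ ≤ 5:
n=2 → 4; n=3 → 9; n=4 → 16; n=5 → 25; n=6 → 36; n=7 → 36.
Total orbitals: 4 + 9 + 16 + 25 + 36 + 36 = 126.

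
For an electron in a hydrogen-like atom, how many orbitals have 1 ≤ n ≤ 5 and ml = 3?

3

Count contributing orbitals for each principal shell:
n=4 → 1; n=5 → 2.
Total orbitals: 1 + 2 = 3.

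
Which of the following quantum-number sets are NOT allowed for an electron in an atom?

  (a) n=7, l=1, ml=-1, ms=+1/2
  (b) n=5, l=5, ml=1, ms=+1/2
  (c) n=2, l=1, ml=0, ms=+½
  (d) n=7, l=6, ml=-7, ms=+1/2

(b) has l = 5 ≥ n = 5, violating 0 ≤ l ≤ n−1.
(d) has |ml| = 7 > l = 6, violating −l ≤ ml ≤ l.
The remaining sets (a), (c) satisfy all four rules.

(b) and (d)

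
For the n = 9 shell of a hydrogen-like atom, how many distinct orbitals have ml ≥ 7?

With n = 9 the allowed l are 0, 1, …, 8.
Per l-value: l=7 → 1; l=8 → 2.
Total orbitals: 1 + 2 = 3.

3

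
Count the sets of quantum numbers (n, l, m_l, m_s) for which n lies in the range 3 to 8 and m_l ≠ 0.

332

For each n in the range, tally the orbitals obeying m_l ≠ 0:
n=3 → 6; n=4 → 12; n=5 → 20; n=6 → 30; n=7 → 42; n=8 → 56.
Orbitals: 6 + 12 + 20 + 30 + 42 + 56 = 166. Including both spin states (m_s = ±1/2) gives 2 × 166 = 332 states.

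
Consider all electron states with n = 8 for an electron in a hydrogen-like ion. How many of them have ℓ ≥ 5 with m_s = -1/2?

Go through ℓ = 0, …, 7 (the values permitted for n = 8).
Orbitals with ℓ ≥ 5, by ℓ: ℓ=5 → 11; ℓ=6 → 13; ℓ=7 → 15.
Orbitals: 11 + 13 + 15 = 39. With m_s fixed to a single value there is one state per orbital, giving 39 states.

39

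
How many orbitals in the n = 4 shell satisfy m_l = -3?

1

Orbitals with m_l = -3, by l: l=3 → 1.
Total orbitals: 1.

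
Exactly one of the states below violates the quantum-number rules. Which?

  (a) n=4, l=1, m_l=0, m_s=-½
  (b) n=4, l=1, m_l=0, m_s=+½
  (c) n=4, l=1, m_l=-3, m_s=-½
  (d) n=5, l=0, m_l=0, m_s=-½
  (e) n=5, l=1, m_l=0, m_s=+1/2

(c)

(c) has |m_l| = 3 > l = 1, violating −l ≤ m_l ≤ l.
The remaining sets (a), (b), (d), (e) satisfy all four rules.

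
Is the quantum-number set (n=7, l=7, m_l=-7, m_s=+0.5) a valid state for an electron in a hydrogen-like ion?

No

The orbital quantum number must satisfy 0 ≤ l ≤ n−1. With n = 7 the allowed l values are 0, 1, 2, 3, 4, 5, 6, so l = 7 is out of range.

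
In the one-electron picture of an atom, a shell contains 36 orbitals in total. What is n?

n = 6

n² = 36 ⇒ n = 6.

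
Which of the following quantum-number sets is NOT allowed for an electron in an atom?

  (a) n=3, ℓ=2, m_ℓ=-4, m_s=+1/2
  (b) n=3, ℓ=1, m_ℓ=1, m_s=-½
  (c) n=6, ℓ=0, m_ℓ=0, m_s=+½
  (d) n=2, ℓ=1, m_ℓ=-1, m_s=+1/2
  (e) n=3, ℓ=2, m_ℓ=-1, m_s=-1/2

(a) has |m_ℓ| = 4 > ℓ = 2, violating −ℓ ≤ m_ℓ ≤ ℓ.
The remaining sets (b), (c), (d), (e) satisfy all four rules.

(a)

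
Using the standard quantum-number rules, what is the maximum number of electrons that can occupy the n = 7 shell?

A shell holds 2n² electrons: 2 × 7² = 2 × 49 = 98.

98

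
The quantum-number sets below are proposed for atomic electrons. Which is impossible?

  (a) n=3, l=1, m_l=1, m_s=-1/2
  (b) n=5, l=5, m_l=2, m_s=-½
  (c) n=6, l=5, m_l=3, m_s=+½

(b)

(b) has l = 5 ≥ n = 5, violating 0 ≤ l ≤ n−1.
The remaining sets (a), (c) satisfy all four rules.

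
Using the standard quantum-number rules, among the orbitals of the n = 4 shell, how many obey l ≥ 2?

Go through l = 0, …, 3 (the values permitted for n = 4).
Orbitals with l ≥ 2, by l: l=2 → 5; l=3 → 7.
Total orbitals: 5 + 7 = 12.

12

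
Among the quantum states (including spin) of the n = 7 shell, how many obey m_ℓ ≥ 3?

20

Orbitals with m_ℓ ≥ 3, by ℓ: ℓ=3 → 1; ℓ=4 → 2; ℓ=5 → 3; ℓ=6 → 4.
Orbitals: 1 + 2 + 3 + 4 = 10. Each orbital carries two spin states, so 10 × 2 = 20 states.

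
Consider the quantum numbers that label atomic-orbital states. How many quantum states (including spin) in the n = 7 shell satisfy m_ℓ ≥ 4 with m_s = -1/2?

With n = 7 the allowed ℓ are 0, 1, …, 6.
The (ℓ, m_ℓ) pairs meeting m_ℓ ≥ 4 give: ℓ=4 → 1; ℓ=5 → 2; ℓ=6 → 3.
Orbitals: 1 + 2 + 3 = 6. With m_s fixed to a single value there is one state per orbital, giving 6 states.

6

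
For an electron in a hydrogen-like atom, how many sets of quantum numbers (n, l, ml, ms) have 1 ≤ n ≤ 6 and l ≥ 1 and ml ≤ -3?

Per-shell orbital counts meeting the constraint:
n=4 → 1; n=5 → 3; n=6 → 6.
Orbitals: 1 + 3 + 6 = 10. Including both spin states (ms = ±1/2) gives 2 × 10 = 20 states.

20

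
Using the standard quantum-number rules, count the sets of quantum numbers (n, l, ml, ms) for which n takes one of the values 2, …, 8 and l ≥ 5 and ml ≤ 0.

Go shell by shell, enumerating (l, ml) with l ≥ 5 and ml ≤ 0:
n=6 → 6; n=7 → 13; n=8 → 21.
Orbitals: 6 + 13 + 21 = 40. Including both spin states (ms = ±1/2) gives 2 × 40 = 80 states.

80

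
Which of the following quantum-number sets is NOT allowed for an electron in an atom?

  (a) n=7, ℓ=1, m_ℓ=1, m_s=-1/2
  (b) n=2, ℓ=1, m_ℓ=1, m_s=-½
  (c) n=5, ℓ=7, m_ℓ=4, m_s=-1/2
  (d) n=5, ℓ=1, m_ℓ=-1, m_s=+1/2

(c) has ℓ = 7 ≥ n = 5, violating 0 ≤ ℓ ≤ n−1.
The remaining sets (a), (b), (d) satisfy all four rules.

(c)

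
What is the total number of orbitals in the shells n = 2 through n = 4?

29

Shell n has n² orbitals: 2²=4 + 3²=9 + 4²=16 = 29 orbitals.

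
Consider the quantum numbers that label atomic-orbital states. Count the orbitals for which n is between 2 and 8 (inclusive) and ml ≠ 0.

168

Per-shell orbital counts meeting the constraint:
n=2 → 2; n=3 → 6; n=4 → 12; n=5 → 20; n=6 → 30; n=7 → 42; n=8 → 56.
Total orbitals: 2 + 6 + 12 + 20 + 30 + 42 + 56 = 168.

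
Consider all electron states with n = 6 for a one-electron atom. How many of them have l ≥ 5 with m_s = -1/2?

11

For n = 6, l ranges over 0 … 5.
Per l-value: l=5 → 11.
Orbitals: 11. With m_s fixed to a single value there is one state per orbital, giving 11 states.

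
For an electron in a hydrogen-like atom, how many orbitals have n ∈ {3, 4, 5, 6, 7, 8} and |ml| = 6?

Count contributing orbitals for each principal shell:
n=7 → 2; n=8 → 4.
Total orbitals: 2 + 4 = 6.

6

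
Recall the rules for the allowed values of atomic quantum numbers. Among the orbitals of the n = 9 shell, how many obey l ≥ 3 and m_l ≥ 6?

6

The (l, m_l) pairs meeting l ≥ 3 and m_l ≥ 6 give: l=6 → 1; l=7 → 2; l=8 → 3.
Total orbitals: 1 + 2 + 3 = 6.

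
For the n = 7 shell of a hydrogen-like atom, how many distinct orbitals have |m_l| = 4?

6

The n = 7 shell has l = 0 through 6; check each.
The (l, m_l) pairs meeting |m_l| = 4 give: l=4 → 2; l=5 → 2; l=6 → 2.
Total orbitals: 2 + 2 + 2 = 6.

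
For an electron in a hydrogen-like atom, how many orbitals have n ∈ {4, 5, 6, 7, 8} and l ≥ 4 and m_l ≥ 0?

60

For each n in the range, tally the orbitals obeying l ≥ 4 and m_l ≥ 0:
n=5 → 5; n=6 → 11; n=7 → 18; n=8 → 26.
Total orbitals: 5 + 11 + 18 + 26 = 60.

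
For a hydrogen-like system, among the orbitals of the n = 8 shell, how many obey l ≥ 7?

The (l, m_l) pairs meeting l ≥ 7 give: l=7 → 15.
Total orbitals: 15.

15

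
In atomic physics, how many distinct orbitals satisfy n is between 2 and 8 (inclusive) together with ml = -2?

21

Per-shell orbital counts meeting the constraint:
n=3 → 1; n=4 → 2; n=5 → 3; n=6 → 4; n=7 → 5; n=8 → 6.
Total orbitals: 1 + 2 + 3 + 4 + 5 + 6 = 21.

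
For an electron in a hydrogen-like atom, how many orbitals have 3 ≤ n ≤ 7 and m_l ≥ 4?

10

Go shell by shell, enumerating (l, m_l) with m_l ≥ 4:
n=5 → 1; n=6 → 3; n=7 → 6.
Total orbitals: 1 + 3 + 6 = 10.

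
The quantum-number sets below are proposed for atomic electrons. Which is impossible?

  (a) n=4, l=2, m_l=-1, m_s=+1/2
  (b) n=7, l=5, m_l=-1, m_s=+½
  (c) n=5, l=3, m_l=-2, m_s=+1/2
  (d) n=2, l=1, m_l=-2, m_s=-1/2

(d)

(d) has |m_l| = 2 > l = 1, violating −l ≤ m_l ≤ l.
The remaining sets (a), (b), (c) satisfy all four rules.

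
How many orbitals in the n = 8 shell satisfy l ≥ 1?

63

With n = 8 the allowed l are 0, 1, …, 7.
Contributions: l=1 → 3; l=2 → 5; l=3 → 7; l=4 → 9; l=5 → 11; l=6 → 13; l=7 → 15.
Total orbitals: 3 + 5 + 7 + 9 + 11 + 13 + 15 = 63.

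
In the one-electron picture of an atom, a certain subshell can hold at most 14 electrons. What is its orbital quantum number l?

2(2l+1) = 14 ⇒ 2l+1 = 7 ⇒ l = 3.

l = 3 (f)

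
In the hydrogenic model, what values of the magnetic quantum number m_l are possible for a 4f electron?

-3, -2, -1, 0, 1, 2, 3

The 4f subshell has l = 3, and m_l takes every integer from −l to +l. With l = 3 that gives the 7 values -3, -2, -1, 0, 1, 2, 3.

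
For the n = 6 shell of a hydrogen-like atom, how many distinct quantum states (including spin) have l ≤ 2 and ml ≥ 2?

2

Go through l = 0, …, 5 (the values permitted for n = 6).
Orbitals with l ≤ 2 and ml ≥ 2, by l: l=2 → 1.
Orbitals: 1. Each orbital carries two spin states, so 1 × 2 = 2 states.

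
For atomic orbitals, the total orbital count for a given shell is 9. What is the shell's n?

n² = 9 ⇒ n = 3.

n = 3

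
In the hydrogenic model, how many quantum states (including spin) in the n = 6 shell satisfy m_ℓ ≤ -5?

Orbitals with m_ℓ ≤ -5, by ℓ: ℓ=5 → 1.
Orbitals: 1. Each orbital carries two spin states, so 1 × 2 = 2 states.

2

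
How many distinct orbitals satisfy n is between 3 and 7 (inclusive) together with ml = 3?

Per-shell orbital counts meeting the constraint:
n=4 → 1; n=5 → 2; n=6 → 3; n=7 → 4.
Total orbitals: 1 + 2 + 3 + 4 = 10.

10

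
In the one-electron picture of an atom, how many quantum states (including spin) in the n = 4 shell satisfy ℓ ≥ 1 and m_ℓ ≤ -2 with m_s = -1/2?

Go through ℓ = 0, …, 3 (the values permitted for n = 4).
Orbitals with ℓ ≥ 1 and m_ℓ ≤ -2, by ℓ: ℓ=2 → 1; ℓ=3 → 2.
Orbitals: 1 + 2 = 3. With m_s fixed to a single value there is one state per orbital, giving 3 states.

3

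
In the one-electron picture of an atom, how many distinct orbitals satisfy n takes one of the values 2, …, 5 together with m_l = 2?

6

Go shell by shell, enumerating (l, m_l) with m_l = 2:
n=3 → 1; n=4 → 2; n=5 → 3.
Total orbitals: 1 + 2 + 3 = 6.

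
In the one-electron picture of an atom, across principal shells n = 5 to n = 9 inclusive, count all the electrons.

Shell n has n² orbitals: 5²=25 + 6²=36 + 7²=49 + 8²=64 + 9²=81 = 255 orbitals.
Two spin states per orbital: 2 × 255 = 510 electrons.

510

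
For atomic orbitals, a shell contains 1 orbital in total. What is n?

n = 1

n² = 1 ⇒ n = 1.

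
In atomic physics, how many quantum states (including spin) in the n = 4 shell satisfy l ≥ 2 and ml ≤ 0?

Go through l = 0, …, 3 (the values permitted for n = 4).
The (l, ml) pairs meeting l ≥ 2 and ml ≤ 0 give: l=2 → 3; l=3 → 4.
Orbitals: 3 + 4 = 7. Each orbital carries two spin states, so 7 × 2 = 14 states.

14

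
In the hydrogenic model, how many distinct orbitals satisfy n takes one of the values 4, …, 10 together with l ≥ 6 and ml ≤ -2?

Per-shell orbital counts meeting the constraint:
n=7 → 5; n=8 → 11; n=9 → 18; n=10 → 26.
Total orbitals: 5 + 11 + 18 + 26 = 60.

60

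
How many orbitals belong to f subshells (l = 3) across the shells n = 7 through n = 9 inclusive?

An f subshell (l = 3) exists for every n ≥ 4, so shells n = 7, 8, 9 each contribute one — 3 subshells.
Since each f subshell has 2·3+1 = 7 orbitals, the total is 3 × 7 = 21.

21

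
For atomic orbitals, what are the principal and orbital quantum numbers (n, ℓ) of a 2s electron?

The leading integer gives n = 2; the letter 's' means ℓ = 0.

n = 2, ℓ = 0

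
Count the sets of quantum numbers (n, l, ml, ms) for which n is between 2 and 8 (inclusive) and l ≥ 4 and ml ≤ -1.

100

Go shell by shell, enumerating (l, ml) with l ≥ 4 and ml ≤ -1:
n=5 → 4; n=6 → 9; n=7 → 15; n=8 → 22.
Orbitals: 4 + 9 + 15 + 22 = 50. Including both spin states (ms = ±1/2) gives 2 × 50 = 100 states.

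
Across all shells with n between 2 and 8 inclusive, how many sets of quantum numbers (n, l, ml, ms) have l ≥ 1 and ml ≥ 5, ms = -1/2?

Go shell by shell, enumerating (l, ml) with l ≥ 1 and ml ≥ 5:
n=6 → 1; n=7 → 3; n=8 → 6.
Orbitals: 1 + 3 + 6 = 10. With ms fixed to -1/2 there is one state per orbital, so 10 states.

10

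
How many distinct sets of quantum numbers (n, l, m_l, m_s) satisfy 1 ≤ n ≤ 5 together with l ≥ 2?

76

Go shell by shell, enumerating (l, m_l) with l ≥ 2:
n=3 → 5; n=4 → 12; n=5 → 21.
Orbitals: 5 + 12 + 21 = 38. Including both spin states (m_s = ±1/2) gives 2 × 38 = 76 states.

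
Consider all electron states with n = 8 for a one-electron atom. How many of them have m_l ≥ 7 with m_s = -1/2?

1

With n = 8 the allowed l are 0, 1, …, 7.
Contributions: l=7 → 1.
Orbitals: 1. With m_s fixed to a single value there is one state per orbital, giving 1 state.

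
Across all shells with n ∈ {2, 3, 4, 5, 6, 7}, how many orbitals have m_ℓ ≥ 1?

Treat each shell separately and count matching orbitals:
n=2 → 1; n=3 → 3; n=4 → 6; n=5 → 10; n=6 → 15; n=7 → 21.
Total orbitals: 1 + 3 + 6 + 10 + 15 + 21 = 56.

56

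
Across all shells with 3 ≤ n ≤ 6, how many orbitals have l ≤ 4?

Count contributing orbitals for each principal shell:
n=3 → 9; n=4 → 16; n=5 → 25; n=6 → 25.
Total orbitals: 9 + 16 + 25 + 25 = 75.

75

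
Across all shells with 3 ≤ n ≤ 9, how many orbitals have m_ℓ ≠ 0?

238

Go shell by shell, enumerating (ℓ, m_ℓ) with m_ℓ ≠ 0:
n=3 → 6; n=4 → 12; n=5 → 20; n=6 → 30; n=7 → 42; n=8 → 56; n=9 → 72.
Total orbitals: 6 + 12 + 20 + 30 + 42 + 56 + 72 = 238.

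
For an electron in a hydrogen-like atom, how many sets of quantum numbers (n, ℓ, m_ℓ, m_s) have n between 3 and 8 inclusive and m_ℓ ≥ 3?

70

For each n in the range, tally the orbitals obeying m_ℓ ≥ 3:
n=4 → 1; n=5 → 3; n=6 → 6; n=7 → 10; n=8 → 15.
Orbitals: 1 + 3 + 6 + 10 + 15 = 35. Including both spin states (m_s = ±1/2) gives 2 × 35 = 70 states.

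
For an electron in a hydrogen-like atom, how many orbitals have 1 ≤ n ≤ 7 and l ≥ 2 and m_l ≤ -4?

Work shell by shell — for each n, count the (l, m_l) pairs that satisfy l ≥ 2 and m_l ≤ -4:
n=5 → 1; n=6 → 3; n=7 → 6.
Total orbitals: 1 + 3 + 6 = 10.

10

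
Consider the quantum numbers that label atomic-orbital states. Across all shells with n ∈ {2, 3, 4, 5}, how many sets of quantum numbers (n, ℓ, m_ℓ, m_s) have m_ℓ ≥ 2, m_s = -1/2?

10

Work shell by shell — for each n, count the (ℓ, m_ℓ) pairs that satisfy m_ℓ ≥ 2:
n=3 → 1; n=4 → 3; n=5 → 6.
Orbitals: 1 + 3 + 6 = 10. With m_s fixed to -1/2 there is one state per orbital, so 10 states.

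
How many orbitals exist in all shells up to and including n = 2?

5

Total orbitals = 1² + 2² = 5.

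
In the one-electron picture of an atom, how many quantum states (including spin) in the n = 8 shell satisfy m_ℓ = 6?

Go through ℓ = 0, …, 7 (the values permitted for n = 8).
Contributions: ℓ=6 → 1; ℓ=7 → 1.
Orbitals: 1 + 1 = 2. Each orbital carries two spin states, so 2 × 2 = 4 states.

4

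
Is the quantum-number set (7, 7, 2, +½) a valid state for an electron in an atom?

No

The orbital quantum number must satisfy 0 ≤ l ≤ n−1. With n = 7 the allowed l values are 0, 1, 2, 3, 4, 5, 6, so l = 7 is out of range.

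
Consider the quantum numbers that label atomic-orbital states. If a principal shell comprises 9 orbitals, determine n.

n = 3

n² = 9 ⇒ n = 3.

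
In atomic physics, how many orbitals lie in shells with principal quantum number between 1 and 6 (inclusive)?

Shell n has n² orbitals: 1²=1 + 2²=4 + 3²=9 + 4²=16 + 5²=25 + 6²=36 = 91 orbitals.

91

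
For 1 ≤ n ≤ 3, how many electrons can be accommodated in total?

Total orbitals = 1² + 2² + 3² = 14. Doubling for spin gives 28 electrons.

28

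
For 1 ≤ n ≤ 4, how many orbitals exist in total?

Total orbitals = 1² + 2² + 3² + 4² = 30.

30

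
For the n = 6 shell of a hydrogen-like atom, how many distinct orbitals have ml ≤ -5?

1

The n = 6 shell has l = 0 through 5; check each.
Orbitals with ml ≤ -5, by l: l=5 → 1.
Total orbitals: 1.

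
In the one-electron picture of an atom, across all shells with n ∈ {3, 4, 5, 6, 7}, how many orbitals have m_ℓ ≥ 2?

35

Work shell by shell — for each n, count the (ℓ, m_ℓ) pairs that satisfy m_ℓ ≥ 2:
n=3 → 1; n=4 → 3; n=5 → 6; n=6 → 10; n=7 → 15.
Total orbitals: 1 + 3 + 6 + 10 + 15 = 35.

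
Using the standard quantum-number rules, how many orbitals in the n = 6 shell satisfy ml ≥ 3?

6

The n = 6 shell has l = 0 through 5; check each.
Orbitals with ml ≥ 3, by l: l=3 → 1; l=4 → 2; l=5 → 3.
Total orbitals: 1 + 2 + 3 = 6.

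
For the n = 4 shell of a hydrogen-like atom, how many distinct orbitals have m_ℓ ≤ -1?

The (ℓ, m_ℓ) pairs meeting m_ℓ ≤ -1 give: ℓ=1 → 1; ℓ=2 → 2; ℓ=3 → 3.
Total orbitals: 1 + 2 + 3 = 6.

6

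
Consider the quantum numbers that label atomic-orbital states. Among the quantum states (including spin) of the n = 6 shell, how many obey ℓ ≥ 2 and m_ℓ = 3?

6

The n = 6 shell has ℓ = 0 through 5; check each.
Orbitals with ℓ ≥ 2 and m_ℓ = 3, by ℓ: ℓ=3 → 1; ℓ=4 → 1; ℓ=5 → 1.
Orbitals: 1 + 1 + 1 = 3. Each orbital carries two spin states, so 3 × 2 = 6 states.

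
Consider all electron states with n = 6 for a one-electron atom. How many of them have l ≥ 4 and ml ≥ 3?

10

Go through l = 0, …, 5 (the values permitted for n = 6).
Orbitals with l ≥ 4 and ml ≥ 3, by l: l=4 → 2; l=5 → 3.
Orbitals: 2 + 3 = 5. Each orbital carries two spin states, so 5 × 2 = 10 states.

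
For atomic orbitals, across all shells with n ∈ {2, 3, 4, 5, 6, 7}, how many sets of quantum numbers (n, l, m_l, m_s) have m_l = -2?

Work shell by shell — for each n, count the (l, m_l) pairs that satisfy m_l = -2:
n=3 → 1; n=4 → 2; n=5 → 3; n=6 → 4; n=7 → 5.
Orbitals: 1 + 2 + 3 + 4 + 5 = 15. Including both spin states (m_s = ±1/2) gives 2 × 15 = 30 states.

30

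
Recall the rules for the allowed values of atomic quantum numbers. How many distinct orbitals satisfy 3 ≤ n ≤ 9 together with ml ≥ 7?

Per-shell orbital counts meeting the constraint:
n=8 → 1; n=9 → 3.
Total orbitals: 1 + 3 = 4.

4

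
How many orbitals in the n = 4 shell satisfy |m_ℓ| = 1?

Contributions: ℓ=1 → 2; ℓ=2 → 2; ℓ=3 → 2.
Total orbitals: 2 + 2 + 2 = 6.

6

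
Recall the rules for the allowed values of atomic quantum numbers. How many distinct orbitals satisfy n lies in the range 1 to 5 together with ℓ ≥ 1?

50

Per-shell orbital counts meeting the constraint:
n=2 → 3; n=3 → 8; n=4 → 15; n=5 → 24.
Total orbitals: 3 + 8 + 15 + 24 = 50.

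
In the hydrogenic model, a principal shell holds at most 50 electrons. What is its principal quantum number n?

2n² = 50 ⇒ n² = 25 ⇒ n = 5.

n = 5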